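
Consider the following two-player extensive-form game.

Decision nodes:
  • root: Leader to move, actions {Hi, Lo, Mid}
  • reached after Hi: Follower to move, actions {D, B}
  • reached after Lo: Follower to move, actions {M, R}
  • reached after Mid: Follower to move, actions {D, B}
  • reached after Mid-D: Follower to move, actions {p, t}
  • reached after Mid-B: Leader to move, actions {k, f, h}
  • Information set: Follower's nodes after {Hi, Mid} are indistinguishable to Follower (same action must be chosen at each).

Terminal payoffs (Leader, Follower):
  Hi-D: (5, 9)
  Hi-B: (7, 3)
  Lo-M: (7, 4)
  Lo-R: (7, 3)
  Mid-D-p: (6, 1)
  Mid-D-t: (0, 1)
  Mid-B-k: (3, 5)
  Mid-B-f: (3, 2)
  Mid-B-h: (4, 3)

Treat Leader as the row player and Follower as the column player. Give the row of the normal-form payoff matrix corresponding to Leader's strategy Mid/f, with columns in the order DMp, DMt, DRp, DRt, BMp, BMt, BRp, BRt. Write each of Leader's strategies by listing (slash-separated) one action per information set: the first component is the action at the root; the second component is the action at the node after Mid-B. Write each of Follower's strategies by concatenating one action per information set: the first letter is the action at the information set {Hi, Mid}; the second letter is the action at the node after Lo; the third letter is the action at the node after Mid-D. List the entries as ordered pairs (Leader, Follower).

(6,1) (0,1) (6,1) (0,1) (3,2) (3,2) (3,2) (3,2)

vs DMp: Leader plays Mid → Follower plays D at [Mid] → Follower plays p at [Mid-D] → (6, 1)
vs DMt: Leader plays Mid → Follower plays D at [Mid] → Follower plays t at [Mid-D] → (0, 1)
vs DRp: Leader plays Mid → Follower plays D at [Mid] → Follower plays p at [Mid-D] → (6, 1)
vs DRt: Leader plays Mid → Follower plays D at [Mid] → Follower plays t at [Mid-D] → (0, 1)
vs BMp: Leader plays Mid → Follower plays B at [Mid] → Leader plays f at [Mid-B] → (3, 2)
vs BMt: Leader plays Mid → Follower plays B at [Mid] → Leader plays f at [Mid-B] → (3, 2)
vs BRp: Leader plays Mid → Follower plays B at [Mid] → Leader plays f at [Mid-B] → (3, 2)
vs BRt: Leader plays Mid → Follower plays B at [Mid] → Leader plays f at [Mid-B] → (3, 2)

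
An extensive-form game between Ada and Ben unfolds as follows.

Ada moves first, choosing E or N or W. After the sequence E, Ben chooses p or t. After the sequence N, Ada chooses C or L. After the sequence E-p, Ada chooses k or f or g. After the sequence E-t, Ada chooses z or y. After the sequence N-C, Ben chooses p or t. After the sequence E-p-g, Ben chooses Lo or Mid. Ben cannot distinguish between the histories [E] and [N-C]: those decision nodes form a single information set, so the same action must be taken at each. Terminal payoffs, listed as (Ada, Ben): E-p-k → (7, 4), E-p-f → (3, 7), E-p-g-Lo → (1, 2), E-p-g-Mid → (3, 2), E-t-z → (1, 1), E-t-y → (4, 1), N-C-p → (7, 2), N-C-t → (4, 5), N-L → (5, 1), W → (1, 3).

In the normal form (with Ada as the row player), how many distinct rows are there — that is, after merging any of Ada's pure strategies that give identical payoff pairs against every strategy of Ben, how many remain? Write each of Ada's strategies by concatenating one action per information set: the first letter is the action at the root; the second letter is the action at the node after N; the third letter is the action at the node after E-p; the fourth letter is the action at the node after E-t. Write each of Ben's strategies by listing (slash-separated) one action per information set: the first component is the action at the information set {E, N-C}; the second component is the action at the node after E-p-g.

Ada has 36 pure strategies: ECkz, ECky, ECfz, ECfy, ECgz, ECgy, ELkz, ELky, ELfz, ELfy, ELgz, ELgy, NCkz, NCky, NCfz, NCfy, NCgz, NCgy, NLkz, NLky, NLfz, NLfy, NLgz, NLgy, WCkz, WCky, WCfz, WCfy, WCgz, WCgy, WLkz, WLky, WLfz, WLfy, WLgz, WLgy. Columns: p/Lo, p/Mid, t/Lo, t/Mid.
{ECkz, ELkz} → row (7,4) (7,4) (1,1) (1,1)
{ECky, ELky} → row (7,4) (7,4) (4,1) (4,1)
{ECfz, ELfz} → row (3,7) (3,7) (1,1) (1,1)
{ECfy, ELfy} → row (3,7) (3,7) (4,1) (4,1)
{ECgz, ELgz} → row (1,2) (3,2) (1,1) (1,1)
{ECgy, ELgy} → row (1,2) (3,2) (4,1) (4,1)
{NCkz, NCky, NCfz, NCfy, NCgz, NCgy} → row (7,2) (7,2) (4,5) (4,5)
{NLkz, NLky, NLfz, NLfy, NLgz, NLgy} → row (5,1) (5,1) (5,1) (5,1)
{WCkz, WCky, WCfz, WCfy, WCgz, WCgy, WLkz, WLky, WLfz, WLfy, WLgz, WLgy} → row (1,3) (1,3) (1,3) (1,3)
That's 9 distinct rows out of 36 strategies.

9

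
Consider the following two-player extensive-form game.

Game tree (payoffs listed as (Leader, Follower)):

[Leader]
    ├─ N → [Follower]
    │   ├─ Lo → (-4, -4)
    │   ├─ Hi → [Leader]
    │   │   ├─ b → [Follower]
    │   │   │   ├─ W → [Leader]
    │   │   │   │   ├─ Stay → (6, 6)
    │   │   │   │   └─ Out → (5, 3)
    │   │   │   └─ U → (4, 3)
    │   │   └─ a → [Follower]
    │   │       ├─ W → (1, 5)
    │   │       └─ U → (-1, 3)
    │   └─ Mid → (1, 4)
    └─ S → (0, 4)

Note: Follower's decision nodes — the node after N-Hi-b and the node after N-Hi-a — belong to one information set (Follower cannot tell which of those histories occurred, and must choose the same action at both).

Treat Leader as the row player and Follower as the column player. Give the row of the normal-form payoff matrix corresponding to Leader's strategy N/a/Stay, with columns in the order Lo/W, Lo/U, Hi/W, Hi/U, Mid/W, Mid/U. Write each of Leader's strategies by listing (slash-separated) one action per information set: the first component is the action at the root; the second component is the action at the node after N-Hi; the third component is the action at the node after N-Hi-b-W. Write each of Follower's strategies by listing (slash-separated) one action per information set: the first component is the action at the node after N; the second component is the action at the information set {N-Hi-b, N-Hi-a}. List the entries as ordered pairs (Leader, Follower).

vs Lo/W: Leader plays N → Follower plays Lo at [N] → (-4, -4)
vs Lo/U: Leader plays N → Follower plays Lo at [N] → (-4, -4)
vs Hi/W: Leader plays N → Follower plays Hi at [N] → Leader plays a at [N-Hi] → Follower plays W at [N-Hi-a] → (1, 5)
vs Hi/U: Leader plays N → Follower plays Hi at [N] → Leader plays a at [N-Hi] → Follower plays U at [N-Hi-a] → (-1, 3)
vs Mid/W: Leader plays N → Follower plays Mid at [N] → (1, 4)
vs Mid/U: Leader plays N → Follower plays Mid at [N] → (1, 4)

(-4,-4) (-4,-4) (1,5) (-1,3) (1,4) (1,4)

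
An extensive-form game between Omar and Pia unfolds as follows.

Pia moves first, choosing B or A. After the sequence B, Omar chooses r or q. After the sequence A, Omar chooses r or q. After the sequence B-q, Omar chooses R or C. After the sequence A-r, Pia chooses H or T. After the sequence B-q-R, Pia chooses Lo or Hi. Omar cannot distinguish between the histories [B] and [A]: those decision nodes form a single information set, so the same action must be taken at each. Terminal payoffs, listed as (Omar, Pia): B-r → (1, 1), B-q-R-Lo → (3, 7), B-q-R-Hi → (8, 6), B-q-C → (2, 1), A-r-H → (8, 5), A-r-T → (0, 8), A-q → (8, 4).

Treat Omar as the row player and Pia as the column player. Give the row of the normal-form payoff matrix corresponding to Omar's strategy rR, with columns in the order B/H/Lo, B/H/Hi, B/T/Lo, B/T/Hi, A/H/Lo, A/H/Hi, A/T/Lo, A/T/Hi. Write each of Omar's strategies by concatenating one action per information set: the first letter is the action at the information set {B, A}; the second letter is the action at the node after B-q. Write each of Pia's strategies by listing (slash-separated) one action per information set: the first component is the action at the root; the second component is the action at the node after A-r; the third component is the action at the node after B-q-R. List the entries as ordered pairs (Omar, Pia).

(1,1) (1,1) (1,1) (1,1) (8,5) (8,5) (0,8) (0,8)

vs B/H/Lo: Pia plays B → Omar plays r at [B] → (1, 1)
vs B/H/Hi: Pia plays B → Omar plays r at [B] → (1, 1)
vs B/T/Lo: Pia plays B → Omar plays r at [B] → (1, 1)
vs B/T/Hi: Pia plays B → Omar plays r at [B] → (1, 1)
vs A/H/Lo: Pia plays A → Omar plays r at [A] → Pia plays H at [A-r] → (8, 5)
vs A/H/Hi: Pia plays A → Omar plays r at [A] → Pia plays H at [A-r] → (8, 5)
vs A/T/Lo: Pia plays A → Omar plays r at [A] → Pia plays T at [A-r] → (0, 8)
vs A/T/Hi: Pia plays A → Omar plays r at [A] → Pia plays T at [A-r] → (0, 8)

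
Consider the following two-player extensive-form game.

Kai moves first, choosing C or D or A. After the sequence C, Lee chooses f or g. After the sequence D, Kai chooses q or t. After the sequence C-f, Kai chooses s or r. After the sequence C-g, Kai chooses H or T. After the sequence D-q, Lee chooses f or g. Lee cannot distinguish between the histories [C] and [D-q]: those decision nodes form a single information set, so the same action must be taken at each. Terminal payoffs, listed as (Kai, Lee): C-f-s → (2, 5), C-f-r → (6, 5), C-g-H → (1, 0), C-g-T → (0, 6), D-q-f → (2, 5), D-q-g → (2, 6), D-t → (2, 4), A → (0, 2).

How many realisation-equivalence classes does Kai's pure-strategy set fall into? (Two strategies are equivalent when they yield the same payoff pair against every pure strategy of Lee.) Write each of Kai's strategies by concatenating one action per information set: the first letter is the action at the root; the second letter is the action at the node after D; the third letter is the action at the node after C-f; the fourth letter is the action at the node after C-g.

7

Kai has 24 pure strategies: CqsH, CqsT, CqrH, CqrT, CtsH, CtsT, CtrH, CtrT, DqsH, DqsT, DqrH, DqrT, DtsH, DtsT, DtrH, DtrT, AqsH, AqsT, AqrH, AqrT, AtsH, AtsT, AtrH, AtrT. Columns: f, g.
{CqsH, CtsH} → row (2,5) (1,0)
{CqsT, CtsT} → row (2,5) (0,6)
{CqrH, CtrH} → row (6,5) (1,0)
{CqrT, CtrT} → row (6,5) (0,6)
{DqsH, DqsT, DqrH, DqrT} → row (2,5) (2,6)
{DtsH, DtsT, DtrH, DtrT} → row (2,4) (2,4)
{AqsH, AqsT, AqrH, AqrT, AtsH, AtsT, AtrH, AtrT} → row (0,2) (0,2)
That's 7 distinct rows out of 24 strategies.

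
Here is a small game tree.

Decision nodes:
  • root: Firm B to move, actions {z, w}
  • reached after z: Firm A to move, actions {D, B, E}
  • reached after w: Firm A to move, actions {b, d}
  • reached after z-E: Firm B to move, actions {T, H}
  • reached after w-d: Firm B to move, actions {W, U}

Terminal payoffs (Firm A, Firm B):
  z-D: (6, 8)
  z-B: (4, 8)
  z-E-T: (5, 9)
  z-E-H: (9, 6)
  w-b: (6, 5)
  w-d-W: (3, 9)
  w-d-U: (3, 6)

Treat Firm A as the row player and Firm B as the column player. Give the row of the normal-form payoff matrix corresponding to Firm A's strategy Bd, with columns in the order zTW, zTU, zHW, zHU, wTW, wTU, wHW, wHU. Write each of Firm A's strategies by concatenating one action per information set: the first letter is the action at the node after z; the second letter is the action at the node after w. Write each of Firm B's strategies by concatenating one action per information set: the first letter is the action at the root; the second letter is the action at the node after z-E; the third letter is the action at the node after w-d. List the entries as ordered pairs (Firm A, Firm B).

vs zTW: Firm B plays z → Firm A plays B at [z] → (4, 8)
vs zTU: Firm B plays z → Firm A plays B at [z] → (4, 8)
vs zHW: Firm B plays z → Firm A plays B at [z] → (4, 8)
vs zHU: Firm B plays z → Firm A plays B at [z] → (4, 8)
vs wTW: Firm B plays w → Firm A plays d at [w] → Firm B plays W at [w-d] → (3, 9)
vs wTU: Firm B plays w → Firm A plays d at [w] → Firm B plays U at [w-d] → (3, 6)
vs wHW: Firm B plays w → Firm A plays d at [w] → Firm B plays W at [w-d] → (3, 9)
vs wHU: Firm B plays w → Firm A plays d at [w] → Firm B plays U at [w-d] → (3, 6)

(4,8) (4,8) (4,8) (4,8) (3,9) (3,6) (3,9) (3,6)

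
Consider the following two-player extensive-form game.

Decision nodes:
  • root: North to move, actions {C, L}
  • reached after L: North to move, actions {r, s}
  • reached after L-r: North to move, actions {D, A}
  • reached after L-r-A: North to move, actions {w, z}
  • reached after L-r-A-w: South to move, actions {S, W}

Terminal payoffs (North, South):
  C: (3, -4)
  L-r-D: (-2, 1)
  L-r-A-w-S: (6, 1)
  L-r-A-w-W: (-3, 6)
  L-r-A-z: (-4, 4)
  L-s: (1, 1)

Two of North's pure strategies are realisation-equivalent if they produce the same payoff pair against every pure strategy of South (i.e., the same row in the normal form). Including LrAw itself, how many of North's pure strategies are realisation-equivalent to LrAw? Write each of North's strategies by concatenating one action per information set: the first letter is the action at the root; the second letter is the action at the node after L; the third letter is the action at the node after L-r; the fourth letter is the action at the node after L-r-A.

1

Row for LrAw (columns S, W): (6,1) (-3,6).
Every one of North's information sets is on the play path for some reply by South when North follows LrAw.
Changing the action at any of them therefore changes at least one column, so only LrAw itself gives this row.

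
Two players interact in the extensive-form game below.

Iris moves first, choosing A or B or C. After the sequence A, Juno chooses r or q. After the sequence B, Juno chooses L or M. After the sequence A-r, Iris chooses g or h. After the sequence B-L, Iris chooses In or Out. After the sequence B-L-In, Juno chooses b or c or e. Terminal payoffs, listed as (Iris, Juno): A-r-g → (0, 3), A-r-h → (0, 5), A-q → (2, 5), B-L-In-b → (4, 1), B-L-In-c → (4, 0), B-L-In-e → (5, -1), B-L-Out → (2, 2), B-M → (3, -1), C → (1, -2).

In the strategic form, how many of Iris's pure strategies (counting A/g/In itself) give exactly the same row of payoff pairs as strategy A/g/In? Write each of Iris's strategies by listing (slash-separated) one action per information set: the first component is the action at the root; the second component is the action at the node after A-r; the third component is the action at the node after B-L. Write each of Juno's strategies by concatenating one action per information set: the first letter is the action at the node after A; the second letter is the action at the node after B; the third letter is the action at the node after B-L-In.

2

Row for A/g/In (columns rLb, rLc, rLe, rMb, rMc, rMe, qLb, qLc, qLe, qMb, qMc, qMe): (0,3) (0,3) (0,3) (0,3) (0,3) (0,3) (2,5) (2,5) (2,5) (2,5) (2,5) (2,5).
Under A/g/In, Iris's choice at the node after B-L can never be reached regardless of what Juno does, so varying those choices leaves every outcome unchanged.
Holding the reachable choices fixed and varying the unreachable one freely already gives 2 equivalent strategies.
No other strategy reproduces this row, so those 2 are the full class: A/g/In, A/g/Out.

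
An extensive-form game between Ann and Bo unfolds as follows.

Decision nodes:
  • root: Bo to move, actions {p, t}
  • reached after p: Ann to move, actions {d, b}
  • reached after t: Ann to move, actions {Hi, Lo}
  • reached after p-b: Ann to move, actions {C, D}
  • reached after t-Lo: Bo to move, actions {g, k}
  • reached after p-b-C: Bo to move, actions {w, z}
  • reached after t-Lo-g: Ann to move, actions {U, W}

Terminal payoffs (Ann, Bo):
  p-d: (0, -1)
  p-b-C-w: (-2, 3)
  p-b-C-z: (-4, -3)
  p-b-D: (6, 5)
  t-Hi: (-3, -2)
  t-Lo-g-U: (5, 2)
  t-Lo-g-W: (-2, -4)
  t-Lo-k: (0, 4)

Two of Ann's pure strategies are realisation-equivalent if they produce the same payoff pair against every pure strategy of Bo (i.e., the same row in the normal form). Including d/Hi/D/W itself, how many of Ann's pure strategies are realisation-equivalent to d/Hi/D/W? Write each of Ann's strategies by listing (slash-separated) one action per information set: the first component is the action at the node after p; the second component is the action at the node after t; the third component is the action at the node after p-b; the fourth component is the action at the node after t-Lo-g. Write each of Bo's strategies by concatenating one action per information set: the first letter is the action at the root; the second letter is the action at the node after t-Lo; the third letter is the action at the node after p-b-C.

Row for d/Hi/D/W (columns pgw, pgz, pkw, pkz, tgw, tgz, tkw, tkz): (0,-1) (0,-1) (0,-1) (0,-1) (-3,-2) (-3,-2) (-3,-2) (-3,-2).
Under d/Hi/D/W, Ann's choice at the node after p-b and at the node after t-Lo-g can never be reached regardless of what Bo does, so varying those choices leaves every outcome unchanged.
Holding the reachable choices fixed and varying the unreachable ones freely already gives 2 × 2 = 4 equivalent strategies.
No other strategy reproduces this row, so those 4 are the full class: d/Hi/C/U, d/Hi/C/W, d/Hi/D/U, d/Hi/D/W.

4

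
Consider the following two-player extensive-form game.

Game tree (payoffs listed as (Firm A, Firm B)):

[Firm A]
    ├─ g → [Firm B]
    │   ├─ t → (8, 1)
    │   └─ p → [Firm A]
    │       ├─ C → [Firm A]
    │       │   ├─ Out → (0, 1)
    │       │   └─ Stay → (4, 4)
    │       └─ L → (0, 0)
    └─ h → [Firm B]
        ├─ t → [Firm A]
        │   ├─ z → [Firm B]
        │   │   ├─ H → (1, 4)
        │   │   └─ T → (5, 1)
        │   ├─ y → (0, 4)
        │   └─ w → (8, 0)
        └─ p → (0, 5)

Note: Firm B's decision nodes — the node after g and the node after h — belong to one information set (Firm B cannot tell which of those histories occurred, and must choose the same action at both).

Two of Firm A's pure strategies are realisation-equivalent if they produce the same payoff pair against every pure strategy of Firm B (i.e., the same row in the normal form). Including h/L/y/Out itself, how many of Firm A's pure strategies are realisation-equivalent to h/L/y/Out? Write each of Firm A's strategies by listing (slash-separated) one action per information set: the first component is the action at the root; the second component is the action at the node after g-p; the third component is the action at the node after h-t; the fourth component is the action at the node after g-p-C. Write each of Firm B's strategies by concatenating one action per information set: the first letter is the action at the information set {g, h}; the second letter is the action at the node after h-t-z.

Row for h/L/y/Out (columns tH, tT, pH, pT): (0,4) (0,4) (0,5) (0,5).
Under h/L/y/Out, Firm A's choice at the node after g-p and at the node after g-p-C can never be reached regardless of what Firm B does, so varying those choices leaves every outcome unchanged.
Holding the reachable choices fixed and varying the unreachable ones freely already gives 2 × 2 = 4 equivalent strategies.
No other strategy reproduces this row, so those 4 are the full class: h/C/y/Out, h/C/y/Stay, h/L/y/Out, h/L/y/Stay.

4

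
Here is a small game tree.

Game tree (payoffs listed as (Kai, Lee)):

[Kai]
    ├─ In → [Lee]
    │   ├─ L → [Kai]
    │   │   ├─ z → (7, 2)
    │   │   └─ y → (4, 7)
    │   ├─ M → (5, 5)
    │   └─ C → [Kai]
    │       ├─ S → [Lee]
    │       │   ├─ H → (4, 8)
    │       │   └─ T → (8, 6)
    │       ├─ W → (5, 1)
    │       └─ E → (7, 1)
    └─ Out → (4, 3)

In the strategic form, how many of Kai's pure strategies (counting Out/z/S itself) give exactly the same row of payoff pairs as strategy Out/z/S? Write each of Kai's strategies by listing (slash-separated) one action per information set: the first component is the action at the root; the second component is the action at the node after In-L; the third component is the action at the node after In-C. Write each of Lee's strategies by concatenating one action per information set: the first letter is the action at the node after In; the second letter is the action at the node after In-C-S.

6

Row for Out/z/S (columns LH, LT, MH, MT, CH, CT): (4,3) (4,3) (4,3) (4,3) (4,3) (4,3).
Under Out/z/S, Kai's choice at the node after In-L and at the node after In-C can never be reached regardless of what Lee does, so varying those choices leaves every outcome unchanged.
Holding the reachable choices fixed and varying the unreachable ones freely already gives 2 × 3 = 6 equivalent strategies.
No other strategy reproduces this row, so those 6 are the full class: Out/z/S, Out/z/W, Out/z/E, Out/y/S, Out/y/W, Out/y/E.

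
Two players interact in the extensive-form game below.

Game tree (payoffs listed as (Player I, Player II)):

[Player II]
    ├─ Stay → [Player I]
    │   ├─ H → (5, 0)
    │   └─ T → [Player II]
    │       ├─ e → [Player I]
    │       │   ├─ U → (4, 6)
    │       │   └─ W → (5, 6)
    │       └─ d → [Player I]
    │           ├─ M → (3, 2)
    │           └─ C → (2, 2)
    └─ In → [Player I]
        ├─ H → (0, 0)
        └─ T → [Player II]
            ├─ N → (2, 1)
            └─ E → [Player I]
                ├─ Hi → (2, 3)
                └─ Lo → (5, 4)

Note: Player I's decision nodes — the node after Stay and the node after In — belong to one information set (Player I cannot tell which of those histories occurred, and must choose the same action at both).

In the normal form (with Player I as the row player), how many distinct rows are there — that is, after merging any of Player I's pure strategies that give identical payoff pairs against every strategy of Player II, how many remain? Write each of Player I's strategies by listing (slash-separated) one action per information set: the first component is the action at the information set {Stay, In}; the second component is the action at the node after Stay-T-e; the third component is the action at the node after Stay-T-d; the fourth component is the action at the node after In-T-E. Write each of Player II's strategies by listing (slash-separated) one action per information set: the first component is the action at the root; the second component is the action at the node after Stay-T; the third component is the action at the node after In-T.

Player I has 16 pure strategies: H/U/M/Hi, H/U/M/Lo, H/U/C/Hi, H/U/C/Lo, H/W/M/Hi, H/W/M/Lo, H/W/C/Hi, H/W/C/Lo, T/U/M/Hi, T/U/M/Lo, T/U/C/Hi, T/U/C/Lo, T/W/M/Hi, T/W/M/Lo, T/W/C/Hi, T/W/C/Lo. Columns: Stay/e/N, Stay/e/E, Stay/d/N, Stay/d/E, In/e/N, In/e/E, In/d/N, In/d/E.
{H/U/M/Hi, H/U/M/Lo, H/U/C/Hi, H/U/C/Lo, H/W/M/Hi, H/W/M/Lo, H/W/C/Hi, H/W/C/Lo} → row (5,0) (5,0) (5,0) (5,0) (0,0) (0,0) (0,0) (0,0)
{T/U/M/Hi} → row (4,6) (4,6) (3,2) (3,2) (2,1) (2,3) (2,1) (2,3)
{T/U/M/Lo} → row (4,6) (4,6) (3,2) (3,2) (2,1) (5,4) (2,1) (5,4)
{T/U/C/Hi} → row (4,6) (4,6) (2,2) (2,2) (2,1) (2,3) (2,1) (2,3)
{T/U/C/Lo} → row (4,6) (4,6) (2,2) (2,2) (2,1) (5,4) (2,1) (5,4)
{T/W/M/Hi} → row (5,6) (5,6) (3,2) (3,2) (2,1) (2,3) (2,1) (2,3)
{T/W/M/Lo} → row (5,6) (5,6) (3,2) (3,2) (2,1) (5,4) (2,1) (5,4)
{T/W/C/Hi} → row (5,6) (5,6) (2,2) (2,2) (2,1) (2,3) (2,1) (2,3)
{T/W/C/Lo} → row (5,6) (5,6) (2,2) (2,2) (2,1) (5,4) (2,1) (5,4)
That's 9 distinct rows out of 16 strategies.

9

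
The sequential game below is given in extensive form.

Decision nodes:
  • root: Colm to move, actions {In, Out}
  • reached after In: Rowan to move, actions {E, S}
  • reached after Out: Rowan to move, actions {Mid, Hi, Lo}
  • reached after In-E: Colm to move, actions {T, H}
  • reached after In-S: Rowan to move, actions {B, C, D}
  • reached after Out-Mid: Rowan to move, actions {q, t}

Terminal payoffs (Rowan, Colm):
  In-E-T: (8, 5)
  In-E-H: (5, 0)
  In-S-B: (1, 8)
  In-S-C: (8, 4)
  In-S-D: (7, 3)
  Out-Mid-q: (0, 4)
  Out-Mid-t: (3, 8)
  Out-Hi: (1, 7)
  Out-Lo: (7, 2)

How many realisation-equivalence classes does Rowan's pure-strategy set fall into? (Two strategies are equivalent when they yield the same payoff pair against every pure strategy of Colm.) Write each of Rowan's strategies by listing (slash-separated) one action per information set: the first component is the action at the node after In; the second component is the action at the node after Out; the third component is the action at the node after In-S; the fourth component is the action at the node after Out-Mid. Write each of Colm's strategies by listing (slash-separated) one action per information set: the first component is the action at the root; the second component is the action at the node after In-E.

16

Rowan has 36 pure strategies: E/Mid/B/q, E/Mid/B/t, E/Mid/C/q, E/Mid/C/t, E/Mid/D/q, E/Mid/D/t, E/Hi/B/q, E/Hi/B/t, E/Hi/C/q, E/Hi/C/t, E/Hi/D/q, E/Hi/D/t, E/Lo/B/q, E/Lo/B/t, E/Lo/C/q, E/Lo/C/t, E/Lo/D/q, E/Lo/D/t, S/Mid/B/q, S/Mid/B/t, S/Mid/C/q, S/Mid/C/t, S/Mid/D/q, S/Mid/D/t, S/Hi/B/q, S/Hi/B/t, S/Hi/C/q, S/Hi/C/t, S/Hi/D/q, S/Hi/D/t, S/Lo/B/q, S/Lo/B/t, S/Lo/C/q, S/Lo/C/t, S/Lo/D/q, S/Lo/D/t. Columns: In/T, In/H, Out/T, Out/H.
{E/Mid/B/q, E/Mid/C/q, E/Mid/D/q} → row (8,5) (5,0) (0,4) (0,4)
{E/Mid/B/t, E/Mid/C/t, E/Mid/D/t} → row (8,5) (5,0) (3,8) (3,8)
{E/Hi/B/q, E/Hi/B/t, E/Hi/C/q, E/Hi/C/t, E/Hi/D/q, E/Hi/D/t} → row (8,5) (5,0) (1,7) (1,7)
{E/Lo/B/q, E/Lo/B/t, E/Lo/C/q, E/Lo/C/t, E/Lo/D/q, E/Lo/D/t} → row (8,5) (5,0) (7,2) (7,2)
{S/Mid/B/q} → row (1,8) (1,8) (0,4) (0,4)
{S/Mid/B/t} → row (1,8) (1,8) (3,8) (3,8)
{S/Mid/C/q} → row (8,4) (8,4) (0,4) (0,4)
{S/Mid/C/t} → row (8,4) (8,4) (3,8) (3,8)
{S/Mid/D/q} → row (7,3) (7,3) (0,4) (0,4)
{S/Mid/D/t} → row (7,3) (7,3) (3,8) (3,8)
{S/Hi/B/q, S/Hi/B/t} → row (1,8) (1,8) (1,7) (1,7)
{S/Hi/C/q, S/Hi/C/t} → row (8,4) (8,4) (1,7) (1,7)
{S/Hi/D/q, S/Hi/D/t} → row (7,3) (7,3) (1,7) (1,7)
{S/Lo/B/q, S/Lo/B/t} → row (1,8) (1,8) (7,2) (7,2)
{S/Lo/C/q, S/Lo/C/t} → row (8,4) (8,4) (7,2) (7,2)
{S/Lo/D/q, S/Lo/D/t} → row (7,3) (7,3) (7,2) (7,2)
That's 16 distinct rows out of 36 strategies.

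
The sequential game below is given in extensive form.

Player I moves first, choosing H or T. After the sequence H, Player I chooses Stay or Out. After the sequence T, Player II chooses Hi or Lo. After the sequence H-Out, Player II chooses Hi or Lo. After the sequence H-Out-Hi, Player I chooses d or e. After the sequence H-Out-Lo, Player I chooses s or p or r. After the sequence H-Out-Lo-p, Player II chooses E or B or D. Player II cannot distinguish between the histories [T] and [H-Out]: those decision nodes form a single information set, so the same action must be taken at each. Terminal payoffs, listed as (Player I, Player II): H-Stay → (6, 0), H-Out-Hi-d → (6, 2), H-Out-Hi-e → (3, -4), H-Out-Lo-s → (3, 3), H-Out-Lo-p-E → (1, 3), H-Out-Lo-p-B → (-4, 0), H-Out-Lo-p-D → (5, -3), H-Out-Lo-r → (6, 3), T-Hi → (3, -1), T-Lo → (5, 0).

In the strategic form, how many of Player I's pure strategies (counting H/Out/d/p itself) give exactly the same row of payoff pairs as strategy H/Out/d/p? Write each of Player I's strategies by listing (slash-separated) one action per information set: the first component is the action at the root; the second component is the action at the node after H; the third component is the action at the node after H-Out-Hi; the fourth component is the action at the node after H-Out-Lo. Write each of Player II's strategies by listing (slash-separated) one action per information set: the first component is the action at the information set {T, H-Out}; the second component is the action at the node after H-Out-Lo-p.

1

Row for H/Out/d/p (columns Hi/E, Hi/B, Hi/D, Lo/E, Lo/B, Lo/D): (6,2) (6,2) (6,2) (1,3) (-4,0) (5,-3).
Every one of Player I's information sets is on the play path for some reply by Player II when Player I follows H/Out/d/p.
Changing the action at any of them therefore changes at least one column, so only H/Out/d/p itself gives this row.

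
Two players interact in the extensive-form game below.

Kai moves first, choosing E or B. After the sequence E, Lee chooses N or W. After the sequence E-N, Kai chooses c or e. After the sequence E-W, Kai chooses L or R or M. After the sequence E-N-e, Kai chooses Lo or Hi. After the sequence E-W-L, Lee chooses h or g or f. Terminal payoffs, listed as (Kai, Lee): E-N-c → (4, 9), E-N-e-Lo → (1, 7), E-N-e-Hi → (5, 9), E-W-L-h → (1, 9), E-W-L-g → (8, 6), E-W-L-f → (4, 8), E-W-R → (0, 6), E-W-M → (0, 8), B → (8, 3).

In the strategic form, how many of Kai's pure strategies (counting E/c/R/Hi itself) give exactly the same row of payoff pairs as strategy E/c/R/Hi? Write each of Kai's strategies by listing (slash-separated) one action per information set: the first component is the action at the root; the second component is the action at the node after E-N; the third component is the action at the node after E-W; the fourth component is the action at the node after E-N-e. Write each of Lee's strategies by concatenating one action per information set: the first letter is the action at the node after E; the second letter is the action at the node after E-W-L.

2

Row for E/c/R/Hi (columns Nh, Ng, Nf, Wh, Wg, Wf): (4,9) (4,9) (4,9) (0,6) (0,6) (0,6).
Under E/c/R/Hi, Kai's choice at the node after E-N-e can never be reached regardless of what Lee does, so varying those choices leaves every outcome unchanged.
Holding the reachable choices fixed and varying the unreachable one freely already gives 2 equivalent strategies.
No other strategy reproduces this row, so those 2 are the full class: E/c/R/Lo, E/c/R/Hi.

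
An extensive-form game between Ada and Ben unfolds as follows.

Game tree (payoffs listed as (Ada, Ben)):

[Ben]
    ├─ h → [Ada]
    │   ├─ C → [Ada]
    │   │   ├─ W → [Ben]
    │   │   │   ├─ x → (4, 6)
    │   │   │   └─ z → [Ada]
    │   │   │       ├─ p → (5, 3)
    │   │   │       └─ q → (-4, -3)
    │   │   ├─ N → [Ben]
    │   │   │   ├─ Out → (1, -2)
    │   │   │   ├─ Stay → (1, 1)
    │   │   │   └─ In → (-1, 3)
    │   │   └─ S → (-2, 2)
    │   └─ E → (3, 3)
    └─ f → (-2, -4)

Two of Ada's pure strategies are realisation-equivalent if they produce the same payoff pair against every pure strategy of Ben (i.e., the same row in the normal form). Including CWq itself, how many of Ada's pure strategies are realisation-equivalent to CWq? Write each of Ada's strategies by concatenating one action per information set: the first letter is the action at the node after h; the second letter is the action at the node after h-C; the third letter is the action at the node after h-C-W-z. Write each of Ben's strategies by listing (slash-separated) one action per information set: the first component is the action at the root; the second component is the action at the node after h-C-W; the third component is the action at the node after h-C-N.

1

Row for CWq (columns h/x/Out, h/x/Stay, h/x/In, h/z/Out, h/z/Stay, h/z/In, f/x/Out, f/x/Stay, f/x/In, f/z/Out, f/z/Stay, f/z/In): (4,6) (4,6) (4,6) (-4,-3) (-4,-3) (-4,-3) (-2,-4) (-2,-4) (-2,-4) (-2,-4) (-2,-4) (-2,-4).
Every one of Ada's information sets is on the play path for some reply by Ben when Ada follows CWq.
Changing the action at any of them therefore changes at least one column, so only CWq itself gives this row.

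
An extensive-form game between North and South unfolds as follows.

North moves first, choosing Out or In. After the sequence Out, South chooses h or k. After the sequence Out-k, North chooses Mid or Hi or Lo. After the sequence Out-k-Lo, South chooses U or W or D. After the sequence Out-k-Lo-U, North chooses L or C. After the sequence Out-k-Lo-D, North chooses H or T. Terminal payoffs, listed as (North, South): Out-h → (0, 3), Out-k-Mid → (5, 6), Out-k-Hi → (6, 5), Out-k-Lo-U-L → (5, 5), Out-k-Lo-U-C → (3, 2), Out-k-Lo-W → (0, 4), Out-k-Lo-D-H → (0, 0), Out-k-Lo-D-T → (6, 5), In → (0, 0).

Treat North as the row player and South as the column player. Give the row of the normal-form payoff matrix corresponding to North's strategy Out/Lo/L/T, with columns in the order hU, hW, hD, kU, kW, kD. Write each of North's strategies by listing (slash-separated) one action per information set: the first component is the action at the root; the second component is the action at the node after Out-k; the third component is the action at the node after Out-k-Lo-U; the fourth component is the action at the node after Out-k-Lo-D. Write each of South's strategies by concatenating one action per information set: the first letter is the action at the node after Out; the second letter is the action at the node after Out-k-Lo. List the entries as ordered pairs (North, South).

vs hU: North plays Out → South plays h at [Out] → (0, 3)
vs hW: North plays Out → South plays h at [Out] → (0, 3)
vs hD: North plays Out → South plays h at [Out] → (0, 3)
vs kU: North plays Out → South plays k at [Out] → North plays Lo at [Out-k] → South plays U at [Out-k-Lo] → North plays L at [Out-k-Lo-U] → (5, 5)
vs kW: North plays Out → South plays k at [Out] → North plays Lo at [Out-k] → South plays W at [Out-k-Lo] → (0, 4)
vs kD: North plays Out → South plays k at [Out] → North plays Lo at [Out-k] → South plays D at [Out-k-Lo] → North plays T at [Out-k-Lo-D] → (6, 5)

(0,3) (0,3) (0,3) (5,5) (0,4) (6,5)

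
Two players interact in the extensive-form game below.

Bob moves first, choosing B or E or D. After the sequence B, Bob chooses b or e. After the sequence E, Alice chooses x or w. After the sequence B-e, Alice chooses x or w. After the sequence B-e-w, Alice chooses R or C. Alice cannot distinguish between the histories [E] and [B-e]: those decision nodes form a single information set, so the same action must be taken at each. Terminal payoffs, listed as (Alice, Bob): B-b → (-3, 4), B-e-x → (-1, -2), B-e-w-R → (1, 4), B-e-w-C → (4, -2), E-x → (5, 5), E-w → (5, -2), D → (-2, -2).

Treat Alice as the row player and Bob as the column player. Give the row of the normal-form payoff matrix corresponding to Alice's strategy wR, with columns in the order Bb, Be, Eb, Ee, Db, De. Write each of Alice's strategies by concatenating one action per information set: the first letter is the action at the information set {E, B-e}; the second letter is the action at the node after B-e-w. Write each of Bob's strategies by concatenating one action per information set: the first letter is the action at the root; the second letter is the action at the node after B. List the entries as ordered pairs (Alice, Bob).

(-3,4) (1,4) (5,-2) (5,-2) (-2,-2) (-2,-2)

vs Bb: Bob plays B → Bob plays b at [B] → (-3, 4)
vs Be: Bob plays B → Bob plays e at [B] → Alice plays w at [B-e] → Alice plays R at [B-e-w] → (1, 4)
vs Eb: Bob plays E → Alice plays w at [E] → (5, -2)
vs Ee: Bob plays E → Alice plays w at [E] → (5, -2)
vs Db: Bob plays D → (-2, -2)
vs De: Bob plays D → (-2, -2)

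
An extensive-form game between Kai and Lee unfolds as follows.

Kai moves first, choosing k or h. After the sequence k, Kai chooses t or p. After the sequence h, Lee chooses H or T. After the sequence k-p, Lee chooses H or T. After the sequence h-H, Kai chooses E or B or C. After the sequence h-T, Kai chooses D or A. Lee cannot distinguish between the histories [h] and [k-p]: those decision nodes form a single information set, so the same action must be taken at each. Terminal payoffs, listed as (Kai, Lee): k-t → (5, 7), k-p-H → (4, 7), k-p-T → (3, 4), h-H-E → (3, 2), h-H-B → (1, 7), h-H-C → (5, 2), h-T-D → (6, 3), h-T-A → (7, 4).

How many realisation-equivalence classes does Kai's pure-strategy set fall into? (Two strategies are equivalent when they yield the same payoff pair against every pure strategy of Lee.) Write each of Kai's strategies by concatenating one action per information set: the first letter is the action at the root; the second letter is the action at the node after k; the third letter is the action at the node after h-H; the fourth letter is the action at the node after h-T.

Kai has 24 pure strategies: ktED, ktEA, ktBD, ktBA, ktCD, ktCA, kpED, kpEA, kpBD, kpBA, kpCD, kpCA, htED, htEA, htBD, htBA, htCD, htCA, hpED, hpEA, hpBD, hpBA, hpCD, hpCA. Columns: H, T.
{ktED, ktEA, ktBD, ktBA, ktCD, ktCA} → row (5,7) (5,7)
{kpED, kpEA, kpBD, kpBA, kpCD, kpCA} → row (4,7) (3,4)
{htED, hpED} → row (3,2) (6,3)
{htEA, hpEA} → row (3,2) (7,4)
{htBD, hpBD} → row (1,7) (6,3)
{htBA, hpBA} → row (1,7) (7,4)
{htCD, hpCD} → row (5,2) (6,3)
{htCA, hpCA} → row (5,2) (7,4)
That's 8 distinct rows out of 24 strategies.

8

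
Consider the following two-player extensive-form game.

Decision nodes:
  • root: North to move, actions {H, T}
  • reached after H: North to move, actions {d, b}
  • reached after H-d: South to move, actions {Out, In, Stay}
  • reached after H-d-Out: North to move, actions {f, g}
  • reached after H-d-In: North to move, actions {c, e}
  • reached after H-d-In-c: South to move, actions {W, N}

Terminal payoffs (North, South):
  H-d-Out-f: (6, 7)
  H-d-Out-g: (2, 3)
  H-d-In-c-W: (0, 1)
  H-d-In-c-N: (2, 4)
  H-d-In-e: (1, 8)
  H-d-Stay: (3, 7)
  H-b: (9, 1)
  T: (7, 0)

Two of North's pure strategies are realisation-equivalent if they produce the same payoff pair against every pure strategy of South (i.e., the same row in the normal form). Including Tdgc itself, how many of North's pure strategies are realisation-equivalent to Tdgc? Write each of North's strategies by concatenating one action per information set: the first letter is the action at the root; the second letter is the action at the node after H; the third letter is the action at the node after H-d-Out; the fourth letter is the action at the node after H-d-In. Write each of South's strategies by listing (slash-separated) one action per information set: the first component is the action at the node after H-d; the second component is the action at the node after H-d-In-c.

Row for Tdgc (columns Out/W, Out/N, In/W, In/N, Stay/W, Stay/N): (7,0) (7,0) (7,0) (7,0) (7,0) (7,0).
Under Tdgc, North's choice at the node after H and at the node after H-d-Out and at the node after H-d-In can never be reached regardless of what South does, so varying those choices leaves every outcome unchanged.
Holding the reachable choices fixed and varying the unreachable ones freely already gives 2 × 2 × 2 = 8 equivalent strategies.
No other strategy reproduces this row, so those 8 are the full class: Tdfc, Tdfe, Tdgc, Tdge, Tbfc, Tbfe, Tbgc, Tbge.

8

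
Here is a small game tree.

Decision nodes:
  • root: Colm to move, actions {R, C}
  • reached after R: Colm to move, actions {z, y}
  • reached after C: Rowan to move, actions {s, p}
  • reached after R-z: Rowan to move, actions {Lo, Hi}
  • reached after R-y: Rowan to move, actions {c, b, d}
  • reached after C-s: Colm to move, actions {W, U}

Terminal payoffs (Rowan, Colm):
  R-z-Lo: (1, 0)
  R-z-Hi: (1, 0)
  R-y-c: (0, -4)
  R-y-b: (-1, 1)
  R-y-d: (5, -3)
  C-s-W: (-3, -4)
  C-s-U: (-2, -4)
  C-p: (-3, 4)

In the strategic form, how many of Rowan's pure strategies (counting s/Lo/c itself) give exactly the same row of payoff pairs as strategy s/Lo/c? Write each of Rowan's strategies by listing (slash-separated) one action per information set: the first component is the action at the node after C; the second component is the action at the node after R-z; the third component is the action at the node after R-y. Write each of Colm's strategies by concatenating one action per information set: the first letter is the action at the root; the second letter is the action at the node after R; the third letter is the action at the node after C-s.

2

Row for s/Lo/c (columns RzW, RzU, RyW, RyU, CzW, CzU, CyW, CyU): (1,0) (1,0) (0,-4) (0,-4) (-3,-4) (-2,-4) (-3,-4) (-2,-4).
Every one of Rowan's information sets is on the play path for some reply by Colm when Rowan follows s/Lo/c.
Even so, s/Hi/c happens to produce the same payoff in every column — so 2 strategies share this row.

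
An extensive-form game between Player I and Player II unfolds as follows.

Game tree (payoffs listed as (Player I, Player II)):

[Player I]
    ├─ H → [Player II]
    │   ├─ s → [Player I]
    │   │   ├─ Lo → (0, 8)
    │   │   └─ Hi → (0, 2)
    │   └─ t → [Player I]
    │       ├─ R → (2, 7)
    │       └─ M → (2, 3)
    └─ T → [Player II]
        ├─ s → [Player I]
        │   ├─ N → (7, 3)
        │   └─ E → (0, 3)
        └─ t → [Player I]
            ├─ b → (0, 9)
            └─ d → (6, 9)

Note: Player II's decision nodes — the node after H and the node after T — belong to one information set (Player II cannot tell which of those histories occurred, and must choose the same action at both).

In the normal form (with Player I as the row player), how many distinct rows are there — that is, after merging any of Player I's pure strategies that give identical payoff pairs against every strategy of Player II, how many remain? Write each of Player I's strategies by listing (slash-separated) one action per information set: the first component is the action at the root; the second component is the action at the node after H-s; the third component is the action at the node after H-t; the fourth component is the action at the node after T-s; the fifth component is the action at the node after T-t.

8

Player I has 32 pure strategies: H/Lo/R/N/b, H/Lo/R/N/d, H/Lo/R/E/b, H/Lo/R/E/d, H/Lo/M/N/b, H/Lo/M/N/d, H/Lo/M/E/b, H/Lo/M/E/d, H/Hi/R/N/b, H/Hi/R/N/d, H/Hi/R/E/b, H/Hi/R/E/d, H/Hi/M/N/b, H/Hi/M/N/d, H/Hi/M/E/b, H/Hi/M/E/d, T/Lo/R/N/b, T/Lo/R/N/d, T/Lo/R/E/b, T/Lo/R/E/d, T/Lo/M/N/b, T/Lo/M/N/d, T/Lo/M/E/b, T/Lo/M/E/d, T/Hi/R/N/b, T/Hi/R/N/d, T/Hi/R/E/b, T/Hi/R/E/d, T/Hi/M/N/b, T/Hi/M/N/d, T/Hi/M/E/b, T/Hi/M/E/d. Columns: s, t.
{H/Lo/R/N/b, H/Lo/R/N/d, H/Lo/R/E/b, H/Lo/R/E/d} → row (0,8) (2,7)
{H/Lo/M/N/b, H/Lo/M/N/d, H/Lo/M/E/b, H/Lo/M/E/d} → row (0,8) (2,3)
{H/Hi/R/N/b, H/Hi/R/N/d, H/Hi/R/E/b, H/Hi/R/E/d} → row (0,2) (2,7)
{H/Hi/M/N/b, H/Hi/M/N/d, H/Hi/M/E/b, H/Hi/M/E/d} → row (0,2) (2,3)
{T/Lo/R/N/b, T/Lo/M/N/b, T/Hi/R/N/b, T/Hi/M/N/b} → row (7,3) (0,9)
{T/Lo/R/N/d, T/Lo/M/N/d, T/Hi/R/N/d, T/Hi/M/N/d} → row (7,3) (6,9)
{T/Lo/R/E/b, T/Lo/M/E/b, T/Hi/R/E/b, T/Hi/M/E/b} → row (0,3) (0,9)
{T/Lo/R/E/d, T/Lo/M/E/d, T/Hi/R/E/d, T/Hi/M/E/d} → row (0,3) (6,9)
That's 8 distinct rows out of 32 strategies.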